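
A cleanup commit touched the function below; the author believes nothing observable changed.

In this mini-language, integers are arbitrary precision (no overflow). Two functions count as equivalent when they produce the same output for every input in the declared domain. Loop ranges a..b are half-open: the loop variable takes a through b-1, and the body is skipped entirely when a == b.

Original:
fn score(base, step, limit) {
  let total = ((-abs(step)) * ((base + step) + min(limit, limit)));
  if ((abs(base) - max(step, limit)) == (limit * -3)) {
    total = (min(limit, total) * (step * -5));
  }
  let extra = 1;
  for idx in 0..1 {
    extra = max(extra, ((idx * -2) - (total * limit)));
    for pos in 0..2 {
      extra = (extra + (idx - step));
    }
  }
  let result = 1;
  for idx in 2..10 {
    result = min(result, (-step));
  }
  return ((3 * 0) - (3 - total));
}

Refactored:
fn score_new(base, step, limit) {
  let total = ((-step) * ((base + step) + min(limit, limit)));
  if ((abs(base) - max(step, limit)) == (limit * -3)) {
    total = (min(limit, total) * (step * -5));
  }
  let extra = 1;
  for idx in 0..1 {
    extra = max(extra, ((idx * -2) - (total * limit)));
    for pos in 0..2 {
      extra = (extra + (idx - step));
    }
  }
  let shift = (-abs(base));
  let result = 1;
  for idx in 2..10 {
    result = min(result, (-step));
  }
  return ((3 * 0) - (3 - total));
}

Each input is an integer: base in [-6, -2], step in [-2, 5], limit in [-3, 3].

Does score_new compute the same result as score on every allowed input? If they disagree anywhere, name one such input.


These are not equivalent — on base=-6, step=-2, limit=-3 the outputs split (19 vs -25).
score: total becomes 22; next ((abs(base) - max(step, limit)) == (limit * -3)) evaluates to false; next extra becomes 1; next at idx=0:; next extra becomes 66; next at pos=0:; next extra becomes 68; next at pos=1:; next extra becomes 70; next result becomes 1; next at idx=2:; next result becomes 1; next at idx=3:; next result becomes 1; next at idx=4:; next result becomes 1; next at idx=5:; next result becomes 1; next at idx=6:; next result becomes 1; next at idx=7:; next result becomes 1; next at idx=8:; next result becomes 1; next at idx=9:; next result becomes 1; next final value 19
score_new: total becomes -22; next ((abs(base) - max(step, limit)) == (limit * -3)) evaluates to false; next extra becomes 1; next at idx=0:; next extra becomes 1; next at pos=0:; next extra becomes 3; next at pos=1:; next extra becomes 5; next shift becomes -6; next result becomes 1; next at idx=2:; next result becomes 1; next at idx=3:; next result becomes 1; next at idx=4:; next result becomes 1; next at idx=5:; next result becomes 1; next at idx=6:; next result becomes 1; next at idx=7:; next result becomes 1; next at idx=8:; next result becomes 1; next at idx=9:; next result becomes 1; next final value -25
verdict: not equivalent; witness: base=-6, step=-2, limit=-3


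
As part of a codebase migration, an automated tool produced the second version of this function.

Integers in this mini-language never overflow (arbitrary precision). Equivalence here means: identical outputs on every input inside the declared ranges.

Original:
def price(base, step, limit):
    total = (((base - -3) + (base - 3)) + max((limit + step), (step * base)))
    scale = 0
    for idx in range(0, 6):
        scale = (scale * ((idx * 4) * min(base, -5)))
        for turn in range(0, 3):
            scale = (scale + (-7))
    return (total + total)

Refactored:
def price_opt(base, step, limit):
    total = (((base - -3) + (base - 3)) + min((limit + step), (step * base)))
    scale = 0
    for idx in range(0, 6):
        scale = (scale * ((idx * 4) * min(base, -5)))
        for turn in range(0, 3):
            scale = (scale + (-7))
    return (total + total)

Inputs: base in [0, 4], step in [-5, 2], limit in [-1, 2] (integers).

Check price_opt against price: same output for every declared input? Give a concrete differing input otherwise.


Input base=0, step=-5, limit=-1: 0 from price versus -12 from price_opt.
verdict: not equivalent; witness: base=0, step=-5, limit=-1


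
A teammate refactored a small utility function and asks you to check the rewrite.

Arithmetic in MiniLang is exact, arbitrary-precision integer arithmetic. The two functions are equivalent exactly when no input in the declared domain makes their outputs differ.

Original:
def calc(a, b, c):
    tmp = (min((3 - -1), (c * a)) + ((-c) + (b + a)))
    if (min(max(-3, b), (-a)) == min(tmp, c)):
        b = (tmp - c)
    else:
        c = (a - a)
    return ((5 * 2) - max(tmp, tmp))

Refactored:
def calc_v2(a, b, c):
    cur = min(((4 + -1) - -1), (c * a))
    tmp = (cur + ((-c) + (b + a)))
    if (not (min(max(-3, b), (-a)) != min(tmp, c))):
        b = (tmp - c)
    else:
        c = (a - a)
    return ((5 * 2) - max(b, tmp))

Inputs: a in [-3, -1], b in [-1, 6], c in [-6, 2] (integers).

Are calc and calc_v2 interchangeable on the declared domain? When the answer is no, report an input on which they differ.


Run the pair on a=-3, b=-1, c=-1.
calc: tmp becomes 0; next (min(max(-3, b), (-a)) == min(tmp, c)) evaluates to true; next b becomes 1; next final value 10
calc_v2: cur becomes 3; next tmp becomes 0; next (not (min(max(-3, b), (-a)) != min(tmp, c))) evaluates to true; next b becomes 1; next final value 9
10 against 9: the behavior changed.
verdict: not equivalent; witness: a=-3, b=-1, c=-1


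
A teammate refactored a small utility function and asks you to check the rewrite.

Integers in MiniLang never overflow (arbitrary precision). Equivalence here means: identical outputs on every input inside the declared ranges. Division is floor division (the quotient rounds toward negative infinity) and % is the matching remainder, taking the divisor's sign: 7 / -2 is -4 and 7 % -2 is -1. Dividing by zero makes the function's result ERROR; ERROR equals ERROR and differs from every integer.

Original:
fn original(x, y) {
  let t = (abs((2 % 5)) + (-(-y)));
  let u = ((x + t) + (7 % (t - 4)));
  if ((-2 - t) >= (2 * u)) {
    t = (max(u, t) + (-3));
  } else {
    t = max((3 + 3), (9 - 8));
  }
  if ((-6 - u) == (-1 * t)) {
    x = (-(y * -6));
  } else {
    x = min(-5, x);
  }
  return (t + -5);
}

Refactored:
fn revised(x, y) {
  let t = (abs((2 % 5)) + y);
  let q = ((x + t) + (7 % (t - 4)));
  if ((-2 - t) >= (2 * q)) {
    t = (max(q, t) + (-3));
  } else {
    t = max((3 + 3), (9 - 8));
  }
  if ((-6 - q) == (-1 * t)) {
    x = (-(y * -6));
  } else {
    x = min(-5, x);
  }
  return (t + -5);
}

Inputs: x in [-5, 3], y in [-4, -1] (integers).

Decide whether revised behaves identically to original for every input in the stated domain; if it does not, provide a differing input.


Reading the diff, among the changes: local variable names differ.
As a probe, take x=-1, y=-4: original runs t=-2, then u=-8, then ((-2 - t) >= (2 * u)) is true, then t=-5, then ((-6 - u) == (-1 * t)) is false, then x=-5, then returns -10; revised runs t=-2, then q=-8, then ((-2 - t) >= (2 * q)) is true, then t=-5, then ((-6 - q) == (-1 * t)) is false, then x=-5, then returns -10; both end at -10.
Every one of the 36 inputs gives matching results.
verdict: equivalent


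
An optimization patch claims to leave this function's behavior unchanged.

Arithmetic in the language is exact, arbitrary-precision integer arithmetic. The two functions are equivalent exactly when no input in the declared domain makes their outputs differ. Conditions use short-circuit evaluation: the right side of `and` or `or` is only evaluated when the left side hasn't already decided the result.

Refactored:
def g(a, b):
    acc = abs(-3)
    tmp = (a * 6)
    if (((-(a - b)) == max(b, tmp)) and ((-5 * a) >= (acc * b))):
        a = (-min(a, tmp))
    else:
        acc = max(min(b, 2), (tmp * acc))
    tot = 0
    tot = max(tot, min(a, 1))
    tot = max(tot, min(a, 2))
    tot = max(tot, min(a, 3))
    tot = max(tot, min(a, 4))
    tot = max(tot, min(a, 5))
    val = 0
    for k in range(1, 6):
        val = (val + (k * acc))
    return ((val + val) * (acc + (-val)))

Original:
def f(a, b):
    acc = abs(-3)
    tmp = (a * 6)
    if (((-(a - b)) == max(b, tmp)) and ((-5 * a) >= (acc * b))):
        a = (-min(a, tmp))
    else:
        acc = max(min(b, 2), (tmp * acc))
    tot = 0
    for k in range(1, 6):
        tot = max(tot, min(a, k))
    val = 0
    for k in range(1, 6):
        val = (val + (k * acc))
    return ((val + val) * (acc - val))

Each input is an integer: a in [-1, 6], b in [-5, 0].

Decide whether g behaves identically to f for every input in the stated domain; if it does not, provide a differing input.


Comparing the listings, the differences include: arithmetic usage differs; also statement counts differ; also loop structure differs; also min/max/abs usage differs; also constant usage differs.
Tracing a=6, b=0: f: acc := 3 | tmp := 36 | (((-(a - b)) == max(b, tmp)) and ((-5 * a) >= (acc * b))): false | acc := 108 | tot := 0 | iter k=1: | tot := 1 | iter k=2: | tot := 2 | iter k=3: | tot := 3 | iter k=4: | tot := 4 | iter k=5: | tot := 5 | val := 0 | iter k=1: | val := 108 | iter k=2: | val := 324 | iter k=3: | val := 648 | iter k=4: | val := 1080 | iter k=5: | val := 1620 | result -4898880 | g: acc := 3 | tmp := 36 | (((-(a - b)) == max(b, tmp)) and ((-5 * a) >= (acc * b))): false | acc := 108 | tot := 0 | tot := 1 | tot := 2 | tot := 3 | tot := 4 | tot := 5 | val := 0 | iter k=1: | val := 108 | iter k=2: | val := 324 | iter k=3: | val := 648 | iter k=4: | val := 1080 | iter k=5: | val := 1620 | result -4898880 — matching result -4898880.
Checked all 48 inputs in the declared domain: the outputs agree on every one.
verdict: equivalent


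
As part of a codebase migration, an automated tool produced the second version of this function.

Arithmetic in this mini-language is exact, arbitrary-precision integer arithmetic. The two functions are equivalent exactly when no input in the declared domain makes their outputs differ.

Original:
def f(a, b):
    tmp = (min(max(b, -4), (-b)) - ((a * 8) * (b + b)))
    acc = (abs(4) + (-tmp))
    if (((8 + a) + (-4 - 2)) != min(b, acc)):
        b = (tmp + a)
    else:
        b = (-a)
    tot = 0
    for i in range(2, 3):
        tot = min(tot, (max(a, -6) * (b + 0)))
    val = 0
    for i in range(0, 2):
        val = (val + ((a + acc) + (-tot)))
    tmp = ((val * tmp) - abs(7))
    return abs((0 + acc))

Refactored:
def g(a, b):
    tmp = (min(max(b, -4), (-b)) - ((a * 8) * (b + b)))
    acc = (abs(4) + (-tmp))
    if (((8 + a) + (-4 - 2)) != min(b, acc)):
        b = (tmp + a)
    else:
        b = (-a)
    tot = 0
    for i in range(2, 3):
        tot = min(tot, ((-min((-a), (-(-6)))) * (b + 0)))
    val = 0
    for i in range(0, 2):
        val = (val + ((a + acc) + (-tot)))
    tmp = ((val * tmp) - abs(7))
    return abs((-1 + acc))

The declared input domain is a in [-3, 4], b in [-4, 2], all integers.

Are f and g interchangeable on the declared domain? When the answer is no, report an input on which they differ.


Evaluate both at a=-3, b=-4.
f: tmp=-196, then acc=200, then (((8 + a) + (-4 - 2)) != min(b, acc)) is true, then b=-199, then tot=0, then (i=2), then tot=0, then val=0, then (i=0), then val=197, then (i=1), then val=394, then tmp=-77231, then returns 200
g: tmp=-196, then acc=200, then (((8 + a) + (-4 - 2)) != min(b, acc)) is true, then b=-199, then tot=0, then (i=2), then tot=0, then val=0, then (i=0), then val=197, then (i=1), then val=394, then tmp=-77231, then returns 199
200 against 199: the behavior changed.
verdict: not equivalent; witness: a=-3, b=-4


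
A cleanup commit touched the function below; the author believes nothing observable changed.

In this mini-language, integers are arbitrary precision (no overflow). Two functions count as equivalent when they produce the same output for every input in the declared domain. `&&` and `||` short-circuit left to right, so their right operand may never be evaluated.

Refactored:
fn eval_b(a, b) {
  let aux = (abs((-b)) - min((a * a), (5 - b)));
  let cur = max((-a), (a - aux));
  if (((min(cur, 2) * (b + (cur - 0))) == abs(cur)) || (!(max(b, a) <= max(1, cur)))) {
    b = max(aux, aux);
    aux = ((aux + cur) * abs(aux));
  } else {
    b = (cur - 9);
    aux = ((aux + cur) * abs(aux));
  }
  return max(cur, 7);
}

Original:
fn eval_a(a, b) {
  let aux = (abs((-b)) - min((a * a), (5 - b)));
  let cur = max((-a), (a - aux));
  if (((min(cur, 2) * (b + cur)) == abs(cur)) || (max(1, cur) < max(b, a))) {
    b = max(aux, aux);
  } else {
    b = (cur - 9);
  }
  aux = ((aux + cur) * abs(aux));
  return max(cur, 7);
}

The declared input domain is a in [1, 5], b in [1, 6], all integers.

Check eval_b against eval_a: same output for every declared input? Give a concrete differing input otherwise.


The two versions differ — the changes include min/max/abs usage differs; also arithmetic usage differs; also comparison usage differs; also boolean connective usage differs; also statement counts differ; also constant usage differs.
As a probe, take a=5, b=6: eval_a runs aux becomes 7; next cur becomes -2; next (((min(cur, 2) * (b + cur)) == abs(cur)) || (max(1, cur) < max(b, a))) evaluates to true; next b becomes 7; next aux becomes 35; next final value 7; eval_b runs aux becomes 7; next cur becomes -2; next (((min(cur, 2) * (b + (cur - 0))) == abs(cur)) || (!(max(b, a) <= max(1, cur)))) evaluates to true; next b becomes 7; next aux becomes 35; next final value 7; both end at 7.
Across all 30 domain points the two functions coincide.
verdict: equivalent


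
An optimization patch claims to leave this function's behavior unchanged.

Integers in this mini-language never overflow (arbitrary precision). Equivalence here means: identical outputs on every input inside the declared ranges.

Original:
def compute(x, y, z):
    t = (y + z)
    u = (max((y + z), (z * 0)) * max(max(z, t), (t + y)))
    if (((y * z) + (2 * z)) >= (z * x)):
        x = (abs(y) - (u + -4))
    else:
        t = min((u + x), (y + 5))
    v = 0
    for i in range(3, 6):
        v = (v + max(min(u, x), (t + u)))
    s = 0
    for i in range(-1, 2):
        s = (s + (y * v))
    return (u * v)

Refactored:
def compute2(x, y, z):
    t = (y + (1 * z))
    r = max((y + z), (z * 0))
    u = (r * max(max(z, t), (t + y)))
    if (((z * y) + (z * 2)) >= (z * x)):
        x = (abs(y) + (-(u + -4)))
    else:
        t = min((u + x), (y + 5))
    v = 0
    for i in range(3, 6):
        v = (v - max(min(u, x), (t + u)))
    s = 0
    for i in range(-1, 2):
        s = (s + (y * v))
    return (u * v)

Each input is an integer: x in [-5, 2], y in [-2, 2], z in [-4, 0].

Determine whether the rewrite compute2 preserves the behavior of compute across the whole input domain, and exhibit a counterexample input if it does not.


On input x=-5, y=1, z=0, compute returns 18 while compute2 returns -18.
verdict: not equivalent; witness: x=-5, y=1, z=0


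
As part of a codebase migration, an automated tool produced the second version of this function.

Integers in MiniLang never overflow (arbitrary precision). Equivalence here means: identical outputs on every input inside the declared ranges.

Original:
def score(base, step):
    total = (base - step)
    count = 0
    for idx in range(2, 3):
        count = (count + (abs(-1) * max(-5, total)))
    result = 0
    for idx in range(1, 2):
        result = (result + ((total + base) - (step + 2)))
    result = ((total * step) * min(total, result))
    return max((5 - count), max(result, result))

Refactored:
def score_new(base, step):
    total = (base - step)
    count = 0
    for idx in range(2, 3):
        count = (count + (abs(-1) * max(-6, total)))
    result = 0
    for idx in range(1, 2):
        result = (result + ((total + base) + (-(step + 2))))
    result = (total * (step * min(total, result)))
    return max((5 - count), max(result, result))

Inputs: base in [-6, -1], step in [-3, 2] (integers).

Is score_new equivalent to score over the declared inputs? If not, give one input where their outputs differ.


Evaluate both at base=-6, step=0.
score: total := -6 | count := 0 | iter idx=2: | count := -5 | result := 0 | iter idx=1: | result := -14 | result := 0 | result 10
score_new: total := -6 | count := 0 | iter idx=2: | count := -6 | result := 0 | iter idx=1: | result := -14 | result := 0 | result 11
10 and 11 differ, so these are not the same function on this domain.
verdict: not equivalent; witness: base=-6, step=0


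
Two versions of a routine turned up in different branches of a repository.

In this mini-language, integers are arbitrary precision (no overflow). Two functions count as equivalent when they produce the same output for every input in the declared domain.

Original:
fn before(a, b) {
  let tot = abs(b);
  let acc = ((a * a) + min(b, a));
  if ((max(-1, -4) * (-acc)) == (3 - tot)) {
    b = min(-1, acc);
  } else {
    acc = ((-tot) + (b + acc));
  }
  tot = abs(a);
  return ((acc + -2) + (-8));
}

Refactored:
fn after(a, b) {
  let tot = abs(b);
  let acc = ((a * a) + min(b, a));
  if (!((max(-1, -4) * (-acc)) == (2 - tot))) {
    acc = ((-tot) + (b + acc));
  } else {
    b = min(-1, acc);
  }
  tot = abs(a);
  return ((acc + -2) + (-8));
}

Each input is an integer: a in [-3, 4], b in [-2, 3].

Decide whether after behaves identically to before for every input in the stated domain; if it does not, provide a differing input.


Input a=-2, b=-1: -8 from before versus -10 from after.
verdict: not equivalent; witness: a=-2, b=-1


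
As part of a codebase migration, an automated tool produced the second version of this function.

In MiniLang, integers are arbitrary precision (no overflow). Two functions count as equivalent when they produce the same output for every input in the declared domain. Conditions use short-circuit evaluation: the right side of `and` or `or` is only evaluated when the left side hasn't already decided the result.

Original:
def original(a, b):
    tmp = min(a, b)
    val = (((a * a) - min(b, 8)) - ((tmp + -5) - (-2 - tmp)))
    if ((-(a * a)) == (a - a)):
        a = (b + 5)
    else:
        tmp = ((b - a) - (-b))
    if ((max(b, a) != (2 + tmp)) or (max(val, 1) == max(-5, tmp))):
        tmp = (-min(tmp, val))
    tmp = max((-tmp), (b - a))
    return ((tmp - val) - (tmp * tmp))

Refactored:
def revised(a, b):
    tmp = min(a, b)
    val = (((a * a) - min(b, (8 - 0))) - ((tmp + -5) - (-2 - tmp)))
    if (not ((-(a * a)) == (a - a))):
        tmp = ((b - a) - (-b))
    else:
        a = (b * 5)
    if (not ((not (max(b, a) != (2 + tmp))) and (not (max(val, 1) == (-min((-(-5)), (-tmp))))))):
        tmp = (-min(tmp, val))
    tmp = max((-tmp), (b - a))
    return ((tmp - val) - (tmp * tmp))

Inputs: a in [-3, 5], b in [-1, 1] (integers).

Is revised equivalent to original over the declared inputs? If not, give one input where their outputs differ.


Not equivalent: a=0, b=-1 separates them (-8 vs -18).
original: tmp := -1 | val := 6 | ((-(a * a)) == (a - a)): true | a := 4 | ((max(b, a) != (2 + tmp)) or (max(val, 1) == max(-5, tmp))): true | tmp := 1 | tmp := -1 | result -8
revised: tmp := -1 | val := 6 | (not ((-(a * a)) == (a - a))): false | a := -5 | (not ((not (max(b, a) != (2 + tmp))) and (not (max(val, 1) == (-min((-(-5)), (-tmp))))))): true | tmp := 1 | tmp := 4 | result -18
verdict: not equivalent; witness: a=0, b=-1


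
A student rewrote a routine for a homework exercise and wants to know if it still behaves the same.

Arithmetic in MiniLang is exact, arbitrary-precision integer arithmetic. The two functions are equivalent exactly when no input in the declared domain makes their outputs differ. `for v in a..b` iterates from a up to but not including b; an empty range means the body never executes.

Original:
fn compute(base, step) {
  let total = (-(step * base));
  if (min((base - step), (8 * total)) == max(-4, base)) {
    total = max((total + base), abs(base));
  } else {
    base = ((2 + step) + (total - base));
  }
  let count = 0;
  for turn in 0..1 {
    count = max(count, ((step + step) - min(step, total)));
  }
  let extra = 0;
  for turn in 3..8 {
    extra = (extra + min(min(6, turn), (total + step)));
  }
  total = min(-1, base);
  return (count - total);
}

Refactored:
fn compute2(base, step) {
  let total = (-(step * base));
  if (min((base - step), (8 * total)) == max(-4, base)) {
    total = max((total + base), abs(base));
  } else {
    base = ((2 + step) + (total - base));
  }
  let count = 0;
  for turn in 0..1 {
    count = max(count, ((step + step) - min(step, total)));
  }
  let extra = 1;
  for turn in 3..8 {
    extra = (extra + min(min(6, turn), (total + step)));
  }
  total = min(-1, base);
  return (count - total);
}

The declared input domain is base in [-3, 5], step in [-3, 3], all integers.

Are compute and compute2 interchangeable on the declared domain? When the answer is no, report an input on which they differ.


The suspicious edit (`0` became `1`) never changes the result for any input inside the declared domain.
Spot check at base=4, step=-2 — compute: total := 8 | (min((base - step), (8 * total)) == max(-4, base)): false | base := 4 | count := 0 | iter turn=0: | count := 0 | extra := 0 | iter turn=3: | extra := 3 | iter turn=4: | extra := 7 | iter turn=5: | extra := 12 | iter turn=6: | extra := 18 | iter turn=7: | extra := 24 | total := -1 | result 1. compute2: total := 8 | (min((base - step), (8 * total)) == max(-4, base)): false | base := 4 | count := 0 | iter turn=0: | count := 0 | extra := 1 | iter turn=3: | extra := 4 | iter turn=4: | extra := 8 | iter turn=5: | extra := 13 | iter turn=6: | extra := 19 | iter turn=7: | extra := 25 | total := -1 | result 1. Both give 1.
Sweeping the whole domain (63 inputs) finds no disagreement.
verdict: equivalent


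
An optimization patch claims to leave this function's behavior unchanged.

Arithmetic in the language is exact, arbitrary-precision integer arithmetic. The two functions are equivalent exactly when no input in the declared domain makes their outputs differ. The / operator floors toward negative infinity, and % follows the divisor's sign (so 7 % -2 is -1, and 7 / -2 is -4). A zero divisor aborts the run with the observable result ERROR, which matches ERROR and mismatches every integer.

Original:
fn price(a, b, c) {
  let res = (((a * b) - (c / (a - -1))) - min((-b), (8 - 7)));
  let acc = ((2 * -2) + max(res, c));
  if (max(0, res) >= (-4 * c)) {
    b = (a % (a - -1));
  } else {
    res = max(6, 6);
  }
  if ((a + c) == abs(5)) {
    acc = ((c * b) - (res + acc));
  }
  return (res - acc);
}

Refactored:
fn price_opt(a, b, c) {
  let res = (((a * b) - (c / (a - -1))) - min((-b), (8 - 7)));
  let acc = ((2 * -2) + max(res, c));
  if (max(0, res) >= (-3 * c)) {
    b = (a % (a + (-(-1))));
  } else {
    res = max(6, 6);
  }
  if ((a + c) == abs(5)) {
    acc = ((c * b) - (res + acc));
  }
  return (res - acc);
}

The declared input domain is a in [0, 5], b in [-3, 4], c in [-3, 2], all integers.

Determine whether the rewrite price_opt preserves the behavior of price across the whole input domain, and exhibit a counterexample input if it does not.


Consider the input a=0, b=2, c=-1.
price: res becomes 3; next acc becomes -1; next (max(0, res) >= (-4 * c)) evaluates to false; next res becomes 6; next ((a + c) == abs(5)) evaluates to false; next final value 7
price_opt: res becomes 3; next acc becomes -1; next (max(0, res) >= (-3 * c)) evaluates to true; next b becomes 0; next ((a + c) == abs(5)) evaluates to false; next final value 4
7 and 4 differ, so these are not the same function on this domain.
verdict: not equivalent; witness: a=0, b=2, c=-1


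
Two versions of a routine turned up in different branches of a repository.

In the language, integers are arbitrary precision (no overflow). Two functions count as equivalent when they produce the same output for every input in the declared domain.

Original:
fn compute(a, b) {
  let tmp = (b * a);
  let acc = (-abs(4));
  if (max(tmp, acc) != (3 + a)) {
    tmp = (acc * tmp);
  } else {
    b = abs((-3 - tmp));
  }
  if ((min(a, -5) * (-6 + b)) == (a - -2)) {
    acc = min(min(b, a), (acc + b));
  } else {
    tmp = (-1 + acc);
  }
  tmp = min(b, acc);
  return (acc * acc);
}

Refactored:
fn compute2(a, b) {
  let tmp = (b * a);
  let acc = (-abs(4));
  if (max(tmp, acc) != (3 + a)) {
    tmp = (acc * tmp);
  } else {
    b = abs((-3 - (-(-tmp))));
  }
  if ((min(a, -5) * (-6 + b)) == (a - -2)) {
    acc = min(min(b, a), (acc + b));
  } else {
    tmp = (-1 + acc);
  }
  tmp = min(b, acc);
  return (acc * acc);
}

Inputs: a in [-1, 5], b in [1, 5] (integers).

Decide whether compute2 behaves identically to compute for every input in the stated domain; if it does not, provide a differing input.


The two are interchangeable: same computation, different form, and every declared input agrees.
One worked example (a=-1, b=3) — compute: tmp becomes -3; next acc becomes -4; next (max(tmp, acc) != (3 + a)) evaluates to true; next tmp becomes 12; next ((min(a, -5) * (-6 + b)) == (a - -2)) evaluates to false; next tmp becomes -5; next tmp becomes -4; next final value 16; compute2: tmp becomes -3; next acc becomes -4; next (max(tmp, acc) != (3 + a)) evaluates to true; next tmp becomes 12; next ((min(a, -5) * (-6 + b)) == (a - -2)) evaluates to false; next tmp becomes -5; next tmp becomes -4; next final value 16; agreement on 16.
Across all 35 domain points the two functions coincide.
verdict: equivalent


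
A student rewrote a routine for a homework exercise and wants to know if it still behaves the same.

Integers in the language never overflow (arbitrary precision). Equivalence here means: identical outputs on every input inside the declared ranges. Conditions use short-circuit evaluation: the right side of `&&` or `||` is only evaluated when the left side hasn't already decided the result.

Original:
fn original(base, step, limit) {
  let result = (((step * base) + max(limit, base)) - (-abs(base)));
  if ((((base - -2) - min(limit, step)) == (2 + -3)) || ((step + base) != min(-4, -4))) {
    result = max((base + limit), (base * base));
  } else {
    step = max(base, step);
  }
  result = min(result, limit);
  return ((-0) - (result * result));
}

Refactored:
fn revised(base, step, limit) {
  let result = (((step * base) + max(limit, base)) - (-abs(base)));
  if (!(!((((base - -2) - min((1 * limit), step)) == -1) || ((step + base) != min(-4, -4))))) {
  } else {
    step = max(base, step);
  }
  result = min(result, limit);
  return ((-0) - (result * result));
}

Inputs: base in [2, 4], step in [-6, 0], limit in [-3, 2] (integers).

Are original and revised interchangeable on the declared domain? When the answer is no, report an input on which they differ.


Evaluate both at base=2, step=-5, limit=-3.
original: result := -6 | ((((base - -2) - min(limit, step)) == (2 + -3)) || ((step + base) != min(-4, -4))): true | result := 4 | result := -3 | result -9
revised: result := -6 | (!(!((((base - -2) - min((1 * limit), step)) == -1) || ((step + base) != min(-4, -4))))): true | result := -6 | result -36
-9 against -36: the behavior changed.
verdict: not equivalent; witness: base=2, step=-5, limit=-3


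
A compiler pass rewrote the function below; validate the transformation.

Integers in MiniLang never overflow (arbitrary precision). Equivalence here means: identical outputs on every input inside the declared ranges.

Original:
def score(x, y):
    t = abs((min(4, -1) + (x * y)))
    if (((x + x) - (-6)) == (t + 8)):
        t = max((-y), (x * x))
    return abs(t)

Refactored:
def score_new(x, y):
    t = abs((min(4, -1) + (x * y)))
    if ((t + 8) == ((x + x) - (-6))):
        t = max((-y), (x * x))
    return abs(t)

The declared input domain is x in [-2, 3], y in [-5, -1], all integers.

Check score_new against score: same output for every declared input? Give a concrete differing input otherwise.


Equivalent — the differences include same computation, different form, yet no declared input distinguishes the two.
Spot check at x=1, y=-4 — score: t := 5 | (((x + x) - (-6)) == (t + 8)): false | result 5. score_new: t := 5 | ((t + 8) == ((x + x) - (-6))): false | result 5. Both give 5.
Across all 30 domain points the two functions coincide.
verdict: equivalent


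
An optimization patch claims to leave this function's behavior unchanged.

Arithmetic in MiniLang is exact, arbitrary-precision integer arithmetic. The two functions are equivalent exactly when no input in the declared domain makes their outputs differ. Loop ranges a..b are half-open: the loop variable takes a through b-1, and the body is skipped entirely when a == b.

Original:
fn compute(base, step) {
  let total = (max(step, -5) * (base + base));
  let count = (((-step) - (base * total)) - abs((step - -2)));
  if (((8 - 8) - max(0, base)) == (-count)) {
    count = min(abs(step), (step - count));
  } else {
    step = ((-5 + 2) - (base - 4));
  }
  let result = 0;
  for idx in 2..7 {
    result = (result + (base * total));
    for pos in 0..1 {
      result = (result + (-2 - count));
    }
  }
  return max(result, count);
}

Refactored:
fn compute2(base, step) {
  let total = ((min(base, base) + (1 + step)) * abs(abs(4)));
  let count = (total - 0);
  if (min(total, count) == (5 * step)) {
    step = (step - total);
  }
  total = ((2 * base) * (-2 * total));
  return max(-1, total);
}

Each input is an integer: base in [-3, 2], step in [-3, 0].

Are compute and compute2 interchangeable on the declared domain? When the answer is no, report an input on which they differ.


Evaluate both at base=-3, step=-3.
compute: total := 18 | count := 56 | (((8 - 8) - max(0, base)) == (-count)): false | step := 4 | result := 0 | iter idx=2: | result := -54 | iter pos=0: | result := -112 | iter idx=3: | result := -166 | iter pos=0: | result := -224 | iter idx=4: | result := -278 | iter pos=0: | result := -336 | iter idx=5: | result := -390 | iter pos=0: | result := -448 | iter idx=6: | result := -502 | iter pos=0: | result := -560 | result 56
compute2: total := -20 | count := -20 | (min(total, count) == (5 * step)): false | total := -240 | result -1
56 against -1: the behavior changed.
verdict: not equivalent; witness: base=-3, step=-3


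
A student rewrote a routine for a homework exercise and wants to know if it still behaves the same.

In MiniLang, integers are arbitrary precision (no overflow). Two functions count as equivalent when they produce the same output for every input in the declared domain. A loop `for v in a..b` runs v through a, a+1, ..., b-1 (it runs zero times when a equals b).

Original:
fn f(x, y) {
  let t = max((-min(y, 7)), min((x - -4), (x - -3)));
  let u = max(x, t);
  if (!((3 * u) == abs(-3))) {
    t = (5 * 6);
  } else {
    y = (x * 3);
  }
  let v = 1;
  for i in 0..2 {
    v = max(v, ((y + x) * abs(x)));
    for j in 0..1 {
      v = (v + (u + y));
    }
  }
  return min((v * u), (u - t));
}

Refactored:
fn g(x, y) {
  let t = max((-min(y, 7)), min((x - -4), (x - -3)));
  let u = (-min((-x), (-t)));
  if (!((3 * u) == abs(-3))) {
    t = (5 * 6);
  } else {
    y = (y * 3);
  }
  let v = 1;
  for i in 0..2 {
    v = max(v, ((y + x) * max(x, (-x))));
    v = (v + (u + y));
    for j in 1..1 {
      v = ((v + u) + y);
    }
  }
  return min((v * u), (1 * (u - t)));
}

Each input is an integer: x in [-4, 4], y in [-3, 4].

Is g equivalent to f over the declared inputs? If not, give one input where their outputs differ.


Consider the input x=-4, y=-1.
f: t=1, then u=1, then (!((3 * u) == abs(-3))) is false, then y=-12, then v=1, then (i=0), then v=1, then (j=0), then v=-10, then (i=1), then v=-10, then (j=0), then v=-21, then returns -21
g: t=1, then u=1, then (!((3 * u) == abs(-3))) is false, then y=-3, then v=1, then (i=0), then v=1, then v=-1, then the loop over j runs zero times, then (i=1), then v=-1, then v=-3, then the loop over j runs zero times, then returns -3
-21 != -3, so the rewrite changes behavior.
verdict: not equivalent; witness: x=-4, y=-1


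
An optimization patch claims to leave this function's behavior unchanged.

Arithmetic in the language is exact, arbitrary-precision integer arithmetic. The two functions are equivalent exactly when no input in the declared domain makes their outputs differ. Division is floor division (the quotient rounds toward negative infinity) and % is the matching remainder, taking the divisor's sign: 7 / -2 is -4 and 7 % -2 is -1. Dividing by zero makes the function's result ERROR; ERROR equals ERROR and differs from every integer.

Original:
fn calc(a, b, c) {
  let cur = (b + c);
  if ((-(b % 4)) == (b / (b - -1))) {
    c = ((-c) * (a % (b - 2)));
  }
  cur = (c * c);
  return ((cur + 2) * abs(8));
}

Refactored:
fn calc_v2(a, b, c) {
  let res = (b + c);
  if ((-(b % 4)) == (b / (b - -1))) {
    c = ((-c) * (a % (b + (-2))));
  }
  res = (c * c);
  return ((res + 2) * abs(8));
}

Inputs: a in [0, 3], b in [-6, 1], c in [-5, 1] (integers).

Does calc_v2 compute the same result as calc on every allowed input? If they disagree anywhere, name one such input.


This is a faithful refactor — arithmetic usage differs; also local variable names differ, but the computed results match everywhere.
Tracing a=0, b=-1, c=-5: calc: cur=-6, then a zero divisor aborts: ERROR | calc_v2: res=-6, then a zero divisor aborts: ERROR — matching result ERROR.
Every one of the 224 inputs gives matching results.
verdict: equivalent


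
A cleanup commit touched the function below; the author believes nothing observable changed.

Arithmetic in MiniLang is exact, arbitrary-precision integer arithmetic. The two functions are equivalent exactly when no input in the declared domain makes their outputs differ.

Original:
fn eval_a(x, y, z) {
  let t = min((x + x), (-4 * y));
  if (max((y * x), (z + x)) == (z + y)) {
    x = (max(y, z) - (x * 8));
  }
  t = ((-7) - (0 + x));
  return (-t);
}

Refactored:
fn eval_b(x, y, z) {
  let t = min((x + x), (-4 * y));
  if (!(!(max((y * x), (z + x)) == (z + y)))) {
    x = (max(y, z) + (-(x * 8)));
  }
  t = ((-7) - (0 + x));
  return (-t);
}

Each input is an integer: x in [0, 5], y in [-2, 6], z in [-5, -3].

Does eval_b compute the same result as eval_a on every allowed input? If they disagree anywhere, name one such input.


The two are interchangeable: boolean connective usage differs, arithmetic usage differs, and every declared input agrees.
As a probe, take x=0, y=-1, z=-4: eval_a runs t := 0 | (max((y * x), (z + x)) == (z + y)): false | t := -7 | result 7; eval_b runs t := 0 | (!(!(max((y * x), (z + x)) == (z + y)))): false | t := -7 | result 7; both end at 7.
An exhaustive pass over the 162 declared inputs shows identical outputs.
verdict: equivalent


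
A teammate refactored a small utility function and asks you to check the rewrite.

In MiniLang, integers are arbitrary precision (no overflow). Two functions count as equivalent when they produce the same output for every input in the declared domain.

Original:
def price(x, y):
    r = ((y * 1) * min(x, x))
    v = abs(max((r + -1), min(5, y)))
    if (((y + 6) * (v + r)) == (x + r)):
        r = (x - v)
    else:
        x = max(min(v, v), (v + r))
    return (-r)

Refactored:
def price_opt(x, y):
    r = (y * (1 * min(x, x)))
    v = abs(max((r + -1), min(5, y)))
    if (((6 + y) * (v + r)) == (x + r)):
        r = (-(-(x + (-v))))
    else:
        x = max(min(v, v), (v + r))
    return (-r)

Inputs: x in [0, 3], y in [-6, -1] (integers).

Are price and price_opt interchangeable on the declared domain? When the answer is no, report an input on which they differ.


This is a faithful refactor — arithmetic usage differs, but the computed results match everywhere.
Tracing x=1, y=-6: price: r becomes -6; next v becomes 6; next (((y + 6) * (v + r)) == (x + r)) evaluates to false; next x becomes 6; next final value 6 | price_opt: r becomes -6; next v becomes 6; next (((6 + y) * (v + r)) == (x + r)) evaluates to false; next x becomes 6; next final value 6 — matching result 6.
Every one of the 24 inputs gives matching results.
verdict: equivalent


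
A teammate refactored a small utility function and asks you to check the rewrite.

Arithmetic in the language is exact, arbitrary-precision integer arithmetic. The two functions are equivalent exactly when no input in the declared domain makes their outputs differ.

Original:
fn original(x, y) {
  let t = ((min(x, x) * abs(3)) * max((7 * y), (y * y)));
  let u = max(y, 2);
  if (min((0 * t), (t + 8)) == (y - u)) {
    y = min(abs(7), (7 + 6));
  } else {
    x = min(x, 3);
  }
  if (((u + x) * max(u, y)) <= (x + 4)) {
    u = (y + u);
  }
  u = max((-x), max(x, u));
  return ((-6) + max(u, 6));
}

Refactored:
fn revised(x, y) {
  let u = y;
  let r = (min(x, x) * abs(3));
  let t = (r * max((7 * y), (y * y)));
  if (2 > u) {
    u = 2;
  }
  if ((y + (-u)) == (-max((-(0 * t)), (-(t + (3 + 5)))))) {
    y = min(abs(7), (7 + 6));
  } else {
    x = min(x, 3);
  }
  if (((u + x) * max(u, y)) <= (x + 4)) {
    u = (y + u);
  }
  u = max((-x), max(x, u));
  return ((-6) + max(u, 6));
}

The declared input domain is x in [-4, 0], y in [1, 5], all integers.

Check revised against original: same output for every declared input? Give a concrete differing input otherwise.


The two are interchangeable: local variable names differ; comparison usage differs; branching structure differs; min/max/abs usage differs; constant usage differs; statement counts differ; arithmetic usage differs, and every declared input agrees.
As a probe, take x=-2, y=2: original runs t := -84 | u := 2 | (min((0 * t), (t + 8)) == (y - u)): false | x := -2 | (((u + x) * max(u, y)) <= (x + 4)): true | u := 4 | u := 4 | result 0; revised runs u := 2 | r := -6 | t := -84 | (2 > u): false | ((y + (-u)) == (-max((-(0 * t)), (-(t + (3 + 5)))))): false | x := -2 | (((u + x) * max(u, y)) <= (x + 4)): true | u := 4 | u := 4 | result 0; both end at 0.
Every one of the 25 inputs gives matching results.
verdict: equivalent


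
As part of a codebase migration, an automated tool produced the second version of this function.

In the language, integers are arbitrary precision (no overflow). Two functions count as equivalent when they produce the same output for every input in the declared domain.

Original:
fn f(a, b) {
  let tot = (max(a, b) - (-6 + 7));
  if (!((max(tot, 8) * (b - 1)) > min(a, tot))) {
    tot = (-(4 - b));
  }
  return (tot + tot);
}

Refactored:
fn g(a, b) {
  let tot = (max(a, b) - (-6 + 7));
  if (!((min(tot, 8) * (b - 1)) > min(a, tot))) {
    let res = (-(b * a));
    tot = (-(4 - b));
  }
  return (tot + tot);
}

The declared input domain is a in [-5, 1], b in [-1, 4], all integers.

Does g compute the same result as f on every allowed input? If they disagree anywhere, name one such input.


Run the pair on a=-5, b=-1.
f: tot = -2; (!((max(tot, 8) * (b - 1)) > min(a, tot))) -> true; tot = -5; return -10
g: tot = -2; (!((min(tot, 8) * (b - 1)) > min(a, tot))) -> false; return -4
-10 against -4: the behavior changed.
verdict: not equivalent; witness: a=-5, b=-1


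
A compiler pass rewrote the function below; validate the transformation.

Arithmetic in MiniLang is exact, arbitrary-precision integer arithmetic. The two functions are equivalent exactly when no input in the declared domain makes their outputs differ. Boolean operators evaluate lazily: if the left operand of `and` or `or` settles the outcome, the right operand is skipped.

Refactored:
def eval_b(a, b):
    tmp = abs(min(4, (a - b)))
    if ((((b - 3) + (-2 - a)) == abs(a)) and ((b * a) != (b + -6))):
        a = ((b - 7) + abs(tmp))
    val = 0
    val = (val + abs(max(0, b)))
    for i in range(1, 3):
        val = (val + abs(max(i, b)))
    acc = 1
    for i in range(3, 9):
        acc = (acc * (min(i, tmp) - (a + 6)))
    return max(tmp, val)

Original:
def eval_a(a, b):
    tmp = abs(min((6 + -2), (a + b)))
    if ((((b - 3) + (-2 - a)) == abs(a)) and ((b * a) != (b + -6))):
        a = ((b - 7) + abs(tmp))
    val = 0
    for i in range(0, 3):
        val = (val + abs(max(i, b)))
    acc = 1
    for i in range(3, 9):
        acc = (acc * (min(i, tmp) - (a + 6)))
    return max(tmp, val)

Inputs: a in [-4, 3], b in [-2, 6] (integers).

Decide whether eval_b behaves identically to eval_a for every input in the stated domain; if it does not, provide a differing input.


The rewrite breaks on a=-4, b=-2, where the results are 6 and 3.
eval_a: tmp=6, then ((((b - 3) + (-2 - a)) == abs(a)) and ((b * a) != (b + -6))) is false, then val=0, then (i=0), then val=0, then (i=1), then val=1, then (i=2), then val=3, then acc=1, then (i=3), then acc=1, then (i=4), then acc=2, then (i=5), then acc=6, then (i=6), then acc=24, then (i=7), then acc=96, then (i=8), then acc=384, then returns 6
eval_b: tmp=2, then ((((b - 3) + (-2 - a)) == abs(a)) and ((b * a) != (b + -6))) is false, then val=0, then val=0, then (i=1), then val=1, then (i=2), then val=3, then acc=1, then (i=3), then acc=0, then (i=4), then acc=0, then (i=5), then acc=0, then (i=6), then acc=0, then (i=7), then acc=0, then (i=8), then acc=0, then returns 3
verdict: not equivalent; witness: a=-4, b=-2
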